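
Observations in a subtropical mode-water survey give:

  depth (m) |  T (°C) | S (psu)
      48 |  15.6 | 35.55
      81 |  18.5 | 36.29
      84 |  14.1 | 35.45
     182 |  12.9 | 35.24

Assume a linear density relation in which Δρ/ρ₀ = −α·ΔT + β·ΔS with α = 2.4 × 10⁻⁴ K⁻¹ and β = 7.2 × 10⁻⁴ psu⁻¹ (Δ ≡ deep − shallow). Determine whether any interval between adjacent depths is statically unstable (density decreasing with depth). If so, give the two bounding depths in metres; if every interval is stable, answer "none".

48–81 m

Evaluate Δρ/ρ₀ = −αΔT + βΔS across each adjacent pair:
  48–81 m: −αΔT+βΔS = −(2.4 × 10⁻⁴)(+2.9)+(7.2 × 10⁻⁴)(+0.74) = -1.6 × 10⁻⁴ → UNSTABLE
  81–84 m: −αΔT+βΔS = −(2.4 × 10⁻⁴)(-4.4)+(7.2 × 10⁻⁴)(-0.84) = 4.5 × 10⁻⁴ → stable
  84–182 m: −αΔT+βΔS = −(2.4 × 10⁻⁴)(-1.2)+(7.2 × 10⁻⁴)(-0.21) = 1.4 × 10⁻⁴ → stable
The 48–81 m interval has Δρ < 0: lighter water underlies denser water.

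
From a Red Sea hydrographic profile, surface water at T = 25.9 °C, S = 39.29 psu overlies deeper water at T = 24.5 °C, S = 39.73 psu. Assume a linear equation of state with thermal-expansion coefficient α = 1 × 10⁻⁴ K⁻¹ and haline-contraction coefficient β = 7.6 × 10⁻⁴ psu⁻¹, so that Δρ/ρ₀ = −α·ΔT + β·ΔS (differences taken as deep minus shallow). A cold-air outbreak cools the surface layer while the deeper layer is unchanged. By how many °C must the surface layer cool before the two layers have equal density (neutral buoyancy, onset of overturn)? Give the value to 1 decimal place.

Neutral buoyancy requires Δρ = 0, i.e. −α(T_deep − T_surf′) + β(S_deep − S_surf) = 0.
T_surf′ = T_deep − (β/α)·ΔS = 24.5 − (7.6 × 10⁻⁴/1 × 10⁻⁴)·(+0.44) = 21.156 °C.
Cooling required: 25.9 − (21.156) = 4.744 °C.

4.7 °C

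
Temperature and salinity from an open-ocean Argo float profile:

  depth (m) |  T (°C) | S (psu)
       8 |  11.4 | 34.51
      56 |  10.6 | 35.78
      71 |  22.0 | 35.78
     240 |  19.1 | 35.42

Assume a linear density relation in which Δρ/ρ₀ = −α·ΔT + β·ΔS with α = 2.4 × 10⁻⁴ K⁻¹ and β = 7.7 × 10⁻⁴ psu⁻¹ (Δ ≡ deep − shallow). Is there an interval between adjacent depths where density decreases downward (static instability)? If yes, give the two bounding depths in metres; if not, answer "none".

Evaluate Δρ/ρ₀ = −αΔT + βΔS across each adjacent pair:
  8–56 m: −αΔT+βΔS = −(2.4 × 10⁻⁴)(-0.8)+(7.7 × 10⁻⁴)(+1.27) = 1.2 × 10⁻³ → stable
  56–71 m: −αΔT+βΔS = −(2.4 × 10⁻⁴)(+11.4)+(7.7 × 10⁻⁴)(+0.00) = -2.7 × 10⁻³ → UNSTABLE
  71–240 m: −αΔT+βΔS = −(2.4 × 10⁻⁴)(-2.9)+(7.7 × 10⁻⁴)(-0.36) = 4.2 × 10⁻⁴ → stable
The 56–71 m interval has Δρ < 0: lighter water underlies denser water.

56–71 m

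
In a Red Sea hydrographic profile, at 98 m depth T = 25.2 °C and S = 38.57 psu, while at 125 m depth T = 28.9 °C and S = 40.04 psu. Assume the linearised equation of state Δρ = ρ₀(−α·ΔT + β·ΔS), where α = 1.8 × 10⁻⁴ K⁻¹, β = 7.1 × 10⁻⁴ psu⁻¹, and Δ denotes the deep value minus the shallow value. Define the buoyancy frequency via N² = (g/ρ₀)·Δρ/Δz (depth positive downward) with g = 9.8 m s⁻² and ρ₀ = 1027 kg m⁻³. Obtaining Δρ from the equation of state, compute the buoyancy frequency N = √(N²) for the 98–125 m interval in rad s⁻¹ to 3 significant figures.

0.0117 rad s⁻¹

ΔT = +3.7 K, ΔS = +1.47 psu (deep − shallow).
Δρ/ρ₀ = −αΔT + βΔS = -6.66 × 10⁻⁴ + 1.0437 × 10⁻³ = 3.777 × 10⁻⁴, so Δρ ≈ 0.3879 kg m⁻³.
N² = (g/ρ₀)·Δρ/Δz = g·(Δρ/ρ₀)/Δz = 9.8 × 3.777 × 10⁻⁴ / 27 = 1.3709 × 10⁻⁴ s⁻².
N = √(1.3709 × 10⁻⁴) = 0.011709 rad s⁻¹ ≈ 0.0117 rad s⁻¹.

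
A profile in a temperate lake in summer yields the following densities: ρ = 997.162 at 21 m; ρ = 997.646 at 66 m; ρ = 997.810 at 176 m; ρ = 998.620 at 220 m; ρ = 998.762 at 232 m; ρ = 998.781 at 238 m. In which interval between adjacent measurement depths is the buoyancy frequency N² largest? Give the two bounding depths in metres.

Compute the density gradient over each adjacent pair:
  21–66 m: Δρ/Δz = 0.484/45 = 0.011 kg m⁻⁴
  66–176 m: Δρ/Δz = 0.164/110 = 1.5 × 10⁻³ kg m⁻⁴
  176–220 m: Δρ/Δz = 0.810/44 = 0.018 kg m⁻⁴
  220–232 m: Δρ/Δz = 0.142/12 = 0.012 kg m⁻⁴
  232–238 m: Δρ/Δz = 0.019/6 = 3.2 × 10⁻³ kg m⁻⁴
The largest gradient is in the 176–220 m interval — the pycnocline.

176–220 m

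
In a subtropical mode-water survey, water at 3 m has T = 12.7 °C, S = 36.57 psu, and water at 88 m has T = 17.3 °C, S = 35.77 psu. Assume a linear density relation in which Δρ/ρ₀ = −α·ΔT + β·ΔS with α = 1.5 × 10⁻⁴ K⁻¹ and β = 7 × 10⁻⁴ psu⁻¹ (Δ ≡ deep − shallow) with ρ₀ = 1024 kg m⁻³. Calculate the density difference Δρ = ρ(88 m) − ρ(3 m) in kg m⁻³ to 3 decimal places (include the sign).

ΔT = +4.6 K, ΔS = -0.80 psu (deep − shallow).
Δρ/ρ₀ = −(1.5 × 10⁻⁴)(+4.6) + (7 × 10⁻⁴)(-0.80) = -1.25 × 10⁻³.
Δρ = 1024 × (-1.25 × 10⁻³) = -1.280 kg m⁻³.
Negative Δρ: lighter below, statically unstable.

-1.280 kg m⁻³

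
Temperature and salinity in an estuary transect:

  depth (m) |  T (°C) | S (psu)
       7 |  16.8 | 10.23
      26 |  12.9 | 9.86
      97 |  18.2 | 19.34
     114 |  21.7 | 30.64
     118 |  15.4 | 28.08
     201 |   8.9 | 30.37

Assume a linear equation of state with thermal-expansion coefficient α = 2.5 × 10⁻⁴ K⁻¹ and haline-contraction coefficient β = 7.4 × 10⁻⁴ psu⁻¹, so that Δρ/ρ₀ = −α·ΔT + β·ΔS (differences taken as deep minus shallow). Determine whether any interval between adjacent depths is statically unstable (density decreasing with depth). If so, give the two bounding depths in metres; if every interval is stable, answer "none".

Evaluate Δρ/ρ₀ = −αΔT + βΔS across each adjacent pair:
  7–26 m: −αΔT+βΔS = −(2.5 × 10⁻⁴)(-3.9)+(7.4 × 10⁻⁴)(-0.37) = 7.0 × 10⁻⁴ → stable
  26–97 m: −αΔT+βΔS = −(2.5 × 10⁻⁴)(+5.3)+(7.4 × 10⁻⁴)(+9.48) = 5.7 × 10⁻³ → stable
  97–114 m: −αΔT+βΔS = −(2.5 × 10⁻⁴)(+3.5)+(7.4 × 10⁻⁴)(+11.30) = 7.5 × 10⁻³ → stable
  114–118 m: −αΔT+βΔS = −(2.5 × 10⁻⁴)(-6.3)+(7.4 × 10⁻⁴)(-2.56) = -3.2 × 10⁻⁴ → UNSTABLE
  118–201 m: −αΔT+βΔS = −(2.5 × 10⁻⁴)(-6.5)+(7.4 × 10⁻⁴)(+2.29) = 3.3 × 10⁻³ → stable
The 114–118 m interval has Δρ < 0: lighter water underlies denser water.

114–118 m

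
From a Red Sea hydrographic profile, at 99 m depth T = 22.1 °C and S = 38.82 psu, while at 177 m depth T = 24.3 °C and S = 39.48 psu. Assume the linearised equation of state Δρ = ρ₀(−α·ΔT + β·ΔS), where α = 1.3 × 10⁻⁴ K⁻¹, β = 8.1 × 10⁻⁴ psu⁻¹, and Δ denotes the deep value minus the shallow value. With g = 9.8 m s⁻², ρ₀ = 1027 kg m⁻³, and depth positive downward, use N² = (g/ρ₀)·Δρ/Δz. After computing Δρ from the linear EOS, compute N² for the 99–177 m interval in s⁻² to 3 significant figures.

3.12 × 10⁻⁵ s⁻²

ΔT = +2.2 K, ΔS = +0.66 psu (deep − shallow).
Δρ/ρ₀ = −αΔT + βΔS = -2.86 × 10⁻⁴ + 5.346 × 10⁻⁴ = 2.486 × 10⁻⁴, so Δρ ≈ 0.2553 kg m⁻³.
N² = (g/ρ₀)·Δρ/Δz = g·(Δρ/ρ₀)/Δz = 9.8 × 2.486 × 10⁻⁴ / 78 = 3.1234 × 10⁻⁵ s⁻² ≈ 3.12 × 10⁻⁵ s⁻².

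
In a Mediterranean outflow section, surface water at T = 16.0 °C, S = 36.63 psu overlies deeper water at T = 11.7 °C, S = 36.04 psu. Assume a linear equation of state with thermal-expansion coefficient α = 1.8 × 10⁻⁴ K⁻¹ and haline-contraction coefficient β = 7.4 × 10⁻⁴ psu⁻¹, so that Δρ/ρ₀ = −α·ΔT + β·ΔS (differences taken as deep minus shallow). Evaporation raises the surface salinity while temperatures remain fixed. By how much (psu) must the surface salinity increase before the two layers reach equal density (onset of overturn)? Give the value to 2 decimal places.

0.46 psu

Neutral buoyancy requires −α(T_deep − T_surf) + β(S_deep − S_surf′) = 0.
S_surf′ = S_deep − (α/β)·ΔT = 36.04 − (1.8 × 10⁻⁴/7.4 × 10⁻⁴)·(-4.3) = 37.0859 psu.
Increase required: 37.0859 − 36.63 = 0.4559 psu.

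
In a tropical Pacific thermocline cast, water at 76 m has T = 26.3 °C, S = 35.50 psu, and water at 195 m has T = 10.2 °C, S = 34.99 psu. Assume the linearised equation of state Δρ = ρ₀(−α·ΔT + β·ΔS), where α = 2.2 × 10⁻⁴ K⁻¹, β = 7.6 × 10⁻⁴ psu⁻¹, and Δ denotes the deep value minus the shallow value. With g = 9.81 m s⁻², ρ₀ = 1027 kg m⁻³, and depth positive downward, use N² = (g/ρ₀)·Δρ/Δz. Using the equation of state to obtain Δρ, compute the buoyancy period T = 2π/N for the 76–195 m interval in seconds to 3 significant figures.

390 s

ΔT = -16.1 K, ΔS = -0.51 psu (deep − shallow).
Δρ/ρ₀ = −αΔT + βΔS = 3.542 × 10⁻³ − 3.876 × 10⁻⁴ = 3.1544 × 10⁻³, so Δρ ≈ 3.240 kg m⁻³.
N² = (g/ρ₀)·Δρ/Δz = g·(Δρ/ρ₀)/Δz = 9.81 × 3.1544 × 10⁻³ / 119 = 2.6004 × 10⁻⁴ s⁻².
N = √(2.6004 × 10⁻⁴) = 0.016126 rad s⁻¹ → T = 2π/N = 389.63 s ≈ 390 s.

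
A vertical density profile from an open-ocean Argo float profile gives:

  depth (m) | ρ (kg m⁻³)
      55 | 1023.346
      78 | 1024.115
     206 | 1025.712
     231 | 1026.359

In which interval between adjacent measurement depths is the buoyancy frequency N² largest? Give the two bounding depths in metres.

55–78 m

Compute the density gradient over each adjacent pair:
  55–78 m: Δρ/Δz = 0.769/23 = 0.033 kg m⁻⁴
  78–206 m: Δρ/Δz = 1.597/128 = 0.012 kg m⁻⁴
  206–231 m: Δρ/Δz = 0.647/25 = 0.026 kg m⁻⁴
The largest gradient is in the 55–78 m interval — the pycnocline.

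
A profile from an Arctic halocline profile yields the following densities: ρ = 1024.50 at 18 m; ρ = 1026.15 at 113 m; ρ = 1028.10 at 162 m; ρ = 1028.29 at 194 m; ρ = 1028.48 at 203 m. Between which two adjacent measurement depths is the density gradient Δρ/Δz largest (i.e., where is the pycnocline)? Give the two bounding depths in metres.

113–162 m

Compute the density gradient over each adjacent pair:
  18–113 m: Δρ/Δz = 1.65/95 = 0.017 kg m⁻⁴
  113–162 m: Δρ/Δz = 1.95/49 = 0.040 kg m⁻⁴
  162–194 m: Δρ/Δz = 0.19/32 = 5.9 × 10⁻³ kg m⁻⁴
  194–203 m: Δρ/Δz = 0.19/9 = 0.021 kg m⁻⁴
The largest gradient is in the 113–162 m interval — the pycnocline.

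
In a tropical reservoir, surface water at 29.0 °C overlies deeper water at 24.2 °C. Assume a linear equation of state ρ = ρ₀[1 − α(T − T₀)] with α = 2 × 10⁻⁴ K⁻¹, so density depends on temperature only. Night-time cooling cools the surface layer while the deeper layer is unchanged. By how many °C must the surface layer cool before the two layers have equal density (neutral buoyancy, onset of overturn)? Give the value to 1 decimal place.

4.8 °C

With temperature the only control, equal density requires T_surf′ = T_deep.
T_surf′ = 24.2 °C.
Cooling required: 29.0 − 24.2 = 4.8 °C.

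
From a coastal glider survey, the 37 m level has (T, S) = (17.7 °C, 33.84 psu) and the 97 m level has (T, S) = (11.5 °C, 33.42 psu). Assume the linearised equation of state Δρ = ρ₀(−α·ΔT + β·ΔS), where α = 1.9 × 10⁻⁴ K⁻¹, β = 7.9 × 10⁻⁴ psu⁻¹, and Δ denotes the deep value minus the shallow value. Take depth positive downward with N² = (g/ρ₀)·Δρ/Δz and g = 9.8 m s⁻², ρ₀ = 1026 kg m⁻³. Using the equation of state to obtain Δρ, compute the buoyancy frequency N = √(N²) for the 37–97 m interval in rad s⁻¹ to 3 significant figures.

ΔT = -6.2 K, ΔS = -0.42 psu (deep − shallow).
Δρ/ρ₀ = −αΔT + βΔS = 1.178 × 10⁻³ − 3.318 × 10⁻⁴ = 8.462 × 10⁻⁴, so Δρ ≈ 0.8682 kg m⁻³.
N² = (g/ρ₀)·Δρ/Δz = g·(Δρ/ρ₀)/Δz = 9.8 × 8.462 × 10⁻⁴ / 60 = 1.3821 × 10⁻⁴ s⁻².
N = √(1.3821 × 10⁻⁴) = 0.011756 rad s⁻¹ ≈ 0.0118 rad s⁻¹.

0.0118 rad s⁻¹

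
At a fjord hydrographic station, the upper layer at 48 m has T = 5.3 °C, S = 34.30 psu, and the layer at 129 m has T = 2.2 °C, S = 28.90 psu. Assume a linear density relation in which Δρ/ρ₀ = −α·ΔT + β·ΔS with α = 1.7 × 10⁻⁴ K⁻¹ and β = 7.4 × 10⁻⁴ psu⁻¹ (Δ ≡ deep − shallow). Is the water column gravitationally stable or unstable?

ΔT = 2.2 − 5.3 = -3.1 K and ΔS = 28.90 − 34.30 = -5.40 psu (deep − shallow).
−αΔT = 5.27 × 10⁻⁴; βΔS = -3.996 × 10⁻³; sum Δρ/ρ₀ = -3.469 × 10⁻³.
Δρ/ρ₀ < 0, so Δρ < 0: deeper water is lighter → statically unstable; the column would overturn.

unstable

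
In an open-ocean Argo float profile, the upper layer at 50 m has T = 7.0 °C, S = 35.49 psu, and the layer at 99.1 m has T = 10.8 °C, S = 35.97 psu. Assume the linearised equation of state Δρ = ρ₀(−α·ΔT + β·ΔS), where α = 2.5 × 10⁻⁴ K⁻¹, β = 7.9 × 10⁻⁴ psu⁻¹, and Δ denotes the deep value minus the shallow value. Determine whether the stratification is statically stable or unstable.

unstable

ΔT = 10.8 − 7.0 = +3.8 K and ΔS = 35.97 − 35.49 = +0.48 psu (deep − shallow).
−αΔT = -9.50 × 10⁻⁴; βΔS = 3.792 × 10⁻⁴; sum Δρ/ρ₀ = -5.708 × 10⁻⁴.
Δρ/ρ₀ < 0, so Δρ < 0: deeper water is lighter → statically unstable; the column would overturn.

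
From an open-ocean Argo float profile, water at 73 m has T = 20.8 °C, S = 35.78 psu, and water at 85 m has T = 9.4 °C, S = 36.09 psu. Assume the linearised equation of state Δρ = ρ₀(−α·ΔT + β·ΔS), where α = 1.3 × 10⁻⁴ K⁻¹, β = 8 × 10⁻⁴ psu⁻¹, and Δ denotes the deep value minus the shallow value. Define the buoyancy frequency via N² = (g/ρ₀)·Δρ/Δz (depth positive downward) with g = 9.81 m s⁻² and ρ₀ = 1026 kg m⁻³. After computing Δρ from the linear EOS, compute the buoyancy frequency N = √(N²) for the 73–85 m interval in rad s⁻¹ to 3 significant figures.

ΔT = -11.4 K, ΔS = +0.31 psu (deep − shallow).
Δρ/ρ₀ = −αΔT + βΔS = 1.482 × 10⁻³ + 2.48 × 10⁻⁴ = 1.73 × 10⁻³, so Δρ ≈ 1.775 kg m⁻³.
N² = (g/ρ₀)·Δρ/Δz = g·(Δρ/ρ₀)/Δz = 9.81 × 1.73 × 10⁻³ / 12 = 1.4143 × 10⁻³ s⁻².
N = √(1.4143 × 10⁻³) = 0.037607 rad s⁻¹ ≈ 0.0376 rad s⁻¹.

0.0376 rad s⁻¹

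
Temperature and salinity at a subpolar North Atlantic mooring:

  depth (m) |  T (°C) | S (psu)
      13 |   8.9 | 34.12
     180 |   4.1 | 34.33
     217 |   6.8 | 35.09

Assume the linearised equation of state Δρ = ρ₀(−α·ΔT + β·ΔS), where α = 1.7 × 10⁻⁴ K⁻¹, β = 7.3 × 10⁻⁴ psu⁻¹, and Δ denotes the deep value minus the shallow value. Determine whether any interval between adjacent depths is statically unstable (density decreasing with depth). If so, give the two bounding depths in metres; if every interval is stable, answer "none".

none

Evaluate Δρ/ρ₀ = −αΔT + βΔS across each adjacent pair:
  13–180 m: −αΔT+βΔS = −(1.7 × 10⁻⁴)(-4.8)+(7.3 × 10⁻⁴)(+0.21) = 9.7 × 10⁻⁴ → stable
  180–217 m: −αΔT+βΔS = −(1.7 × 10⁻⁴)(+2.7)+(7.3 × 10⁻⁴)(+0.76) = 9.6 × 10⁻⁵ → stable
Every interval has Δρ > 0: the column is stably stratified throughout.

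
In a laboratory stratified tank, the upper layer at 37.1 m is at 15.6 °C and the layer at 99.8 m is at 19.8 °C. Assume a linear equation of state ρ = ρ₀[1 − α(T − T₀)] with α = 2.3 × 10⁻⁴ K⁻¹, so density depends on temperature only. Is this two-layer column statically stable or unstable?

ΔT = 19.8 − 15.6 = +4.2 K, so Δρ/ρ₀ = −αΔT = -9.66 × 10⁻⁴.
Δρ/ρ₀ < 0, so Δρ < 0: deeper water is lighter → statically unstable; the column would overturn.

unstable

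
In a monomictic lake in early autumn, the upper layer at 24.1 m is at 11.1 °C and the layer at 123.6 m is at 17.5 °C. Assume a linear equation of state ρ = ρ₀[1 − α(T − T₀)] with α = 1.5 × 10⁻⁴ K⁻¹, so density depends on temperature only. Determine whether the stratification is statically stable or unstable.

unstable

ΔT = 17.5 − 11.1 = +6.4 K, so Δρ/ρ₀ = −αΔT = -9.60 × 10⁻⁴.
Δρ/ρ₀ < 0, so Δρ < 0: deeper water is lighter → statically unstable; the column would overturn.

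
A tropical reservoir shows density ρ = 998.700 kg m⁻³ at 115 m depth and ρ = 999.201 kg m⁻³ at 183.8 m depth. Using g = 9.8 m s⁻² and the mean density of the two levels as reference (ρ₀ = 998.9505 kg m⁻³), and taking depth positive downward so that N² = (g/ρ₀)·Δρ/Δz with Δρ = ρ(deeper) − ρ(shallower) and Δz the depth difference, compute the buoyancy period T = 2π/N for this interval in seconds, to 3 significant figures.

Δρ = 999.201 − 998.700 = 0.501 kg m⁻³ over Δz = 183.8 − 115 = 68.8 m.
N² = (9.8/998.9505) × (0.501/68.8) = 7.1438 × 10⁻⁵ s⁻².
N = √(7.1438 × 10⁻⁵) = 8.4521 × 10⁻³ rad s⁻¹, so T = 2π/N = 743.39 s ≈ 743 s.

743 s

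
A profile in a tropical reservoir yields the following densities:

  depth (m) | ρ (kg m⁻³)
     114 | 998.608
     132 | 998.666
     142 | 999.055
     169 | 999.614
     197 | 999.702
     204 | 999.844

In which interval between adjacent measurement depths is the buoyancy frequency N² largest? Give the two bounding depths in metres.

132–142 m

Compute the density gradient over each adjacent pair:
  114–132 m: Δρ/Δz = 0.058/18 = 3.2 × 10⁻³ kg m⁻⁴
  132–142 m: Δρ/Δz = 0.389/10 = 0.039 kg m⁻⁴
  142–169 m: Δρ/Δz = 0.559/27 = 0.021 kg m⁻⁴
  169–197 m: Δρ/Δz = 0.088/28 = 3.1 × 10⁻³ kg m⁻⁴
  197–204 m: Δρ/Δz = 0.142/7 = 0.020 kg m⁻⁴
The largest gradient is in the 132–142 m interval — the pycnocline.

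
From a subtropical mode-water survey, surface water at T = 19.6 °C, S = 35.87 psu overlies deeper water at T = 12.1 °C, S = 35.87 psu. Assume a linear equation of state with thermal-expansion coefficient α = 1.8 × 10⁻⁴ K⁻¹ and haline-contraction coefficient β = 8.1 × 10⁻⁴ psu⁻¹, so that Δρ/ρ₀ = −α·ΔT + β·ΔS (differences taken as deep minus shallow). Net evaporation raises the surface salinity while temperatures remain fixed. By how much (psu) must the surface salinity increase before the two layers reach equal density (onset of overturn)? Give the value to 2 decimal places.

Neutral buoyancy requires −α(T_deep − T_surf) + β(S_deep − S_surf′) = 0.
S_surf′ = S_deep − (α/β)·ΔT = 35.87 − (1.8 × 10⁻⁴/8.1 × 10⁻⁴)·(-7.5) = 37.5367 psu.
Increase required: 37.5367 − 35.87 = 1.6667 psu.

1.67 psu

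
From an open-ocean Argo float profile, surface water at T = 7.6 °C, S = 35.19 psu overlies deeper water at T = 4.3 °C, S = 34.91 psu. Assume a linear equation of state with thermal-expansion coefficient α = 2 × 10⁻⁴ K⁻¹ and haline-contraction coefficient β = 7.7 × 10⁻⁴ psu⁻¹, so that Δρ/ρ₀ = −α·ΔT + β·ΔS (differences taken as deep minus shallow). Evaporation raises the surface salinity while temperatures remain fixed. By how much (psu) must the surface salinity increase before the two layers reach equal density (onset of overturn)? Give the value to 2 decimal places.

0.58 psu

Neutral buoyancy requires −α(T_deep − T_surf) + β(S_deep − S_surf′) = 0.
S_surf′ = S_deep − (α/β)·ΔT = 34.91 − (2 × 10⁻⁴/7.7 × 10⁻⁴)·(-3.3) = 35.7671 psu.
Increase required: 35.7671 − 35.19 = 0.5771 psu.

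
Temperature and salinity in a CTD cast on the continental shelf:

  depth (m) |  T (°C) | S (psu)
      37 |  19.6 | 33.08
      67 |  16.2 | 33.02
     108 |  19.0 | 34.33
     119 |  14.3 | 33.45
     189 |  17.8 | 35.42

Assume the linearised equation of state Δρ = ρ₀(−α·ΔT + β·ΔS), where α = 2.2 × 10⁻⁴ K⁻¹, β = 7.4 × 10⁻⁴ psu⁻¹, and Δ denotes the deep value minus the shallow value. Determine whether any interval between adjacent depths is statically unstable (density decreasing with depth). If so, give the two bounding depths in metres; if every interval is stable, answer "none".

Evaluate Δρ/ρ₀ = −αΔT + βΔS across each adjacent pair:
  37–67 m: −αΔT+βΔS = −(2.2 × 10⁻⁴)(-3.4)+(7.4 × 10⁻⁴)(-0.06) = 7.0 × 10⁻⁴ → stable
  67–108 m: −αΔT+βΔS = −(2.2 × 10⁻⁴)(+2.8)+(7.4 × 10⁻⁴)(+1.31) = 3.5 × 10⁻⁴ → stable
  108–119 m: −αΔT+βΔS = −(2.2 × 10⁻⁴)(-4.7)+(7.4 × 10⁻⁴)(-0.88) = 3.8 × 10⁻⁴ → stable
  119–189 m: −αΔT+βΔS = −(2.2 × 10⁻⁴)(+3.5)+(7.4 × 10⁻⁴)(+1.97) = 6.9 × 10⁻⁴ → stable
Every interval has Δρ > 0: the column is stably stratified throughout.

none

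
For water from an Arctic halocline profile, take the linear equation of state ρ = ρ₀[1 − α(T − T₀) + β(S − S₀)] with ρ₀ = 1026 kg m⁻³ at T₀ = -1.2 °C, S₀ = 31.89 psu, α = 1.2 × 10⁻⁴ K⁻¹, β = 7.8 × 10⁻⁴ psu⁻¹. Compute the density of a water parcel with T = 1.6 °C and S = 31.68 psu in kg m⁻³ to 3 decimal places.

T − T₀ = +2.8 K, S − S₀ = -0.21 psu.
Bracket = 1 − α·(+2.8) + β·(-0.21) = 1 + (-4.998 × 10⁻⁴) = 0.9995002.
ρ = 1026 × 0.9995002 = 1025.487 kg m⁻³.

1025.487 kg m⁻³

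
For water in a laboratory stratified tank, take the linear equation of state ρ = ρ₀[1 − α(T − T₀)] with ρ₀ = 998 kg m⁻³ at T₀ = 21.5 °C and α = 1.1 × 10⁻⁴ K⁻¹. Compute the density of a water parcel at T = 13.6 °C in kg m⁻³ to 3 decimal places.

T − T₀ = -7.9 K.
Bracket = 1 − α·(-7.9) = 1 + (8.69 × 10⁻⁴) = 1.0008690.
ρ = 998 × 1.0008690 = 998.867 kg m⁻³.

998.867 kg m⁻³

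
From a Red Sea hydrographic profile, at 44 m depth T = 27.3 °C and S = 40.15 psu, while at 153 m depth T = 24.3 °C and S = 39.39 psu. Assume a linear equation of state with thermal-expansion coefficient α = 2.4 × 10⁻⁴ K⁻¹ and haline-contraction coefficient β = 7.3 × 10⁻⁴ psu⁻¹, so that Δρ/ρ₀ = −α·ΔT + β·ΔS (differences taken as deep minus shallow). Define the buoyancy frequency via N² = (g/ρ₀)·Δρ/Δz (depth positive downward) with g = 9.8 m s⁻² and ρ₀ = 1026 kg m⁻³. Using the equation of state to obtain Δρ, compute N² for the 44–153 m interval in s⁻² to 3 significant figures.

ΔT = -3.0 K, ΔS = -0.76 psu (deep − shallow).
Δρ/ρ₀ = −αΔT + βΔS = 7.20 × 10⁻⁴ − 5.548 × 10⁻⁴ = 1.652 × 10⁻⁴, so Δρ ≈ 0.1695 kg m⁻³.
N² = (g/ρ₀)·Δρ/Δz = g·(Δρ/ρ₀)/Δz = 9.8 × 1.652 × 10⁻⁴ / 109 = 1.4853 × 10⁻⁵ s⁻² ≈ 1.49 × 10⁻⁵ s⁻².

1.49 × 10⁻⁵ s⁻²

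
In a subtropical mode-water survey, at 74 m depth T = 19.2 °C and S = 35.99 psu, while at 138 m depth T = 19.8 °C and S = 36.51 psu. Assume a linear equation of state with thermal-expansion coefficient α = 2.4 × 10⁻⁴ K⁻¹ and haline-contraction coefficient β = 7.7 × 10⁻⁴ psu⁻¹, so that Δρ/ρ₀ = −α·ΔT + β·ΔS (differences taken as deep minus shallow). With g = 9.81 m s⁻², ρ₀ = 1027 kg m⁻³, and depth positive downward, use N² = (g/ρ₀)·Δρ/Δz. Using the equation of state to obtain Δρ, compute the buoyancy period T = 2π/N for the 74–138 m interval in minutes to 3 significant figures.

16.7 min

ΔT = +0.6 K, ΔS = +0.52 psu (deep − shallow).
Δρ/ρ₀ = −αΔT + βΔS = -1.44 × 10⁻⁴ + 4.004 × 10⁻⁴ = 2.564 × 10⁻⁴, so Δρ ≈ 0.2633 kg m⁻³.
N² = (g/ρ₀)·Δρ/Δz = g·(Δρ/ρ₀)/Δz = 9.81 × 2.564 × 10⁻⁴ / 64 = 3.9301 × 10⁻⁵ s⁻².
N = √(3.9301 × 10⁻⁵) = 6.2691 × 10⁻³ rad s⁻¹ → T = 2π/N = 1.0022 × 10³ s = 16.703 min ≈ 16.7 min.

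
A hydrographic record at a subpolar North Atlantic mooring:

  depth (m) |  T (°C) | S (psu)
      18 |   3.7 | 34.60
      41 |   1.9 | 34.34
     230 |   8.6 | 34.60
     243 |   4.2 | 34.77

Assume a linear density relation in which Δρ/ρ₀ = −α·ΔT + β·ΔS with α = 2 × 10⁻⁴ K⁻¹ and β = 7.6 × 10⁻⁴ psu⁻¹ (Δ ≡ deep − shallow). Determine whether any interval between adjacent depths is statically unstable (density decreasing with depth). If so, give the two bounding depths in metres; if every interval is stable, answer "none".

41–230 m

Evaluate Δρ/ρ₀ = −αΔT + βΔS across each adjacent pair:
  18–41 m: −αΔT+βΔS = −(2 × 10⁻⁴)(-1.8)+(7.6 × 10⁻⁴)(-0.26) = 1.6 × 10⁻⁴ → stable
  41–230 m: −αΔT+βΔS = −(2 × 10⁻⁴)(+6.7)+(7.6 × 10⁻⁴)(+0.26) = -1.1 × 10⁻³ → UNSTABLE
  230–243 m: −αΔT+βΔS = −(2 × 10⁻⁴)(-4.4)+(7.6 × 10⁻⁴)(+0.17) = 1.0 × 10⁻³ → stable
The 41–230 m interval has Δρ < 0: lighter water underlies denser water.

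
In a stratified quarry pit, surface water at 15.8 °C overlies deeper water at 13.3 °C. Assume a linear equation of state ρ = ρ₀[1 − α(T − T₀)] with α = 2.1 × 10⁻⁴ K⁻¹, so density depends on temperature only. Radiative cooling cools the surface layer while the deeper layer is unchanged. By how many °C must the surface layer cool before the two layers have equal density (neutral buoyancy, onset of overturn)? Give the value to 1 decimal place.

2.5 °C

With temperature the only control, equal density requires T_surf′ = T_deep.
T_surf′ = 13.3 °C.
Cooling required: 15.8 − 13.3 = 2.5 °C.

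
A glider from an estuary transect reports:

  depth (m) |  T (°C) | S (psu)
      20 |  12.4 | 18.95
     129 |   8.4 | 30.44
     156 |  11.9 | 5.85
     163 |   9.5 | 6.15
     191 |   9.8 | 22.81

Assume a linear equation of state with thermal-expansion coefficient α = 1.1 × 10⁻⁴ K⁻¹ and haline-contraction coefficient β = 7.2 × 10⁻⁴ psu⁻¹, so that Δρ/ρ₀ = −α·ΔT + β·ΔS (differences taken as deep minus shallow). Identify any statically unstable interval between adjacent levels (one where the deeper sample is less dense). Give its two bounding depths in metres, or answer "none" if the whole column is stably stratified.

Evaluate Δρ/ρ₀ = −αΔT + βΔS across each adjacent pair:
  20–129 m: −αΔT+βΔS = −(1.1 × 10⁻⁴)(-4.0)+(7.2 × 10⁻⁴)(+11.49) = 8.7 × 10⁻³ → stable
  129–156 m: −αΔT+βΔS = −(1.1 × 10⁻⁴)(+3.5)+(7.2 × 10⁻⁴)(-24.59) = -0.018 → UNSTABLE
  156–163 m: −αΔT+βΔS = −(1.1 × 10⁻⁴)(-2.4)+(7.2 × 10⁻⁴)(+0.30) = 4.8 × 10⁻⁴ → stable
  163–191 m: −αΔT+βΔS = −(1.1 × 10⁻⁴)(+0.3)+(7.2 × 10⁻⁴)(+16.66) = 0.012 → stable
The 129–156 m interval has Δρ < 0: lighter water underlies denser water.

129–156 m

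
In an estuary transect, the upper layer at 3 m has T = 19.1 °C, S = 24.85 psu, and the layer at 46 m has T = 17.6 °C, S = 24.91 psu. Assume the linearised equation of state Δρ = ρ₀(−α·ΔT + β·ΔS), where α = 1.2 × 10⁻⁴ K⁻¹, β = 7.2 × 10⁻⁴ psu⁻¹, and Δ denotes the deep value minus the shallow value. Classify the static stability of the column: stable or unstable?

stable

ΔT = 17.6 − 19.1 = -1.5 K and ΔS = 24.91 − 24.85 = +0.06 psu (deep − shallow).
−αΔT = 1.80 × 10⁻⁴; βΔS = 4.32 × 10⁻⁵; sum Δρ/ρ₀ = 2.232 × 10⁻⁴.
Δρ/ρ₀ > 0, so Δρ > 0: deeper water is denser → statically stable.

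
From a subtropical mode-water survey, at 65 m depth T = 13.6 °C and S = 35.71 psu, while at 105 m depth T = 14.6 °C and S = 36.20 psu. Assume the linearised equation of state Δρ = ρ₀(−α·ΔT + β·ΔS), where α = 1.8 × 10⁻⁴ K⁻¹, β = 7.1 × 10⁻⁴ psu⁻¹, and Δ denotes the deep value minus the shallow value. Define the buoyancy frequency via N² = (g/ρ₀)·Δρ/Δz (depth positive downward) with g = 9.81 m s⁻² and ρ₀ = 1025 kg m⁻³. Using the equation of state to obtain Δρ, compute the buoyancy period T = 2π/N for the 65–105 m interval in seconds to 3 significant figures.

ΔT = +1.0 K, ΔS = +0.49 psu (deep − shallow).
Δρ/ρ₀ = −αΔT + βΔS = -1.80 × 10⁻⁴ + 3.479 × 10⁻⁴ = 1.679 × 10⁻⁴, so Δρ ≈ 0.1721 kg m⁻³.
N² = (g/ρ₀)·Δρ/Δz = g·(Δρ/ρ₀)/Δz = 9.81 × 1.679 × 10⁻⁴ / 40 = 4.1177 × 10⁻⁵ s⁻².
N = √(4.1177 × 10⁻⁵) = 6.4169 × 10⁻³ rad s⁻¹ → T = 2π/N = 979.16 s ≈ 979 s.

979 s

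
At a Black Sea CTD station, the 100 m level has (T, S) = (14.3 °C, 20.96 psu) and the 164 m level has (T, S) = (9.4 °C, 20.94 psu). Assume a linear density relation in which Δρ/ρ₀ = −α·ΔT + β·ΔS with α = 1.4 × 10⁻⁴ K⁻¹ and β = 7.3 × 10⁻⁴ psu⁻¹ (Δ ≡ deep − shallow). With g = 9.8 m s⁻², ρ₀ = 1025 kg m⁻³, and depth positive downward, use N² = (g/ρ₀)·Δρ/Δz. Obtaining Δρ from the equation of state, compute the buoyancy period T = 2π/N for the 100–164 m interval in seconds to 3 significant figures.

ΔT = -4.9 K, ΔS = -0.02 psu (deep − shallow).
Δρ/ρ₀ = −αΔT + βΔS = 6.86 × 10⁻⁴ − 1.46 × 10⁻⁵ = 6.714 × 10⁻⁴, so Δρ ≈ 0.6882 kg m⁻³.
N² = (g/ρ₀)·Δρ/Δz = g·(Δρ/ρ₀)/Δz = 9.8 × 6.714 × 10⁻⁴ / 64 = 1.0281 × 10⁻⁴ s⁻².
N = √(1.0281 × 10⁻⁴) = 0.010140 rad s⁻¹ → T = 2π/N = 619.64 s ≈ 620 s.

620 s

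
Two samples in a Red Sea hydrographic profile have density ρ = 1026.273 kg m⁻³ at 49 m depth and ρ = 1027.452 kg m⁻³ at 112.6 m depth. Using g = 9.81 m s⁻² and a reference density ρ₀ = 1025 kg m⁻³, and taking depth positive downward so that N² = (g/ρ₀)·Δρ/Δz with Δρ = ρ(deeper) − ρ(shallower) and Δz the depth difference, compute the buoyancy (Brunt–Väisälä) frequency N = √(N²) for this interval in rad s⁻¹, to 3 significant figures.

0.0133 rad s⁻¹

Δρ = 1027.452 − 1026.273 = 1.179 kg m⁻³ over Δz = 112.6 − 49 = 63.6 m.
N² = (9.81/1025) × (1.179/63.6) = 1.7742 × 10⁻⁴ s⁻².
N = √(1.7742 × 10⁻⁴) = 0.013320 rad s⁻¹ ≈ 0.0133 rad s⁻¹.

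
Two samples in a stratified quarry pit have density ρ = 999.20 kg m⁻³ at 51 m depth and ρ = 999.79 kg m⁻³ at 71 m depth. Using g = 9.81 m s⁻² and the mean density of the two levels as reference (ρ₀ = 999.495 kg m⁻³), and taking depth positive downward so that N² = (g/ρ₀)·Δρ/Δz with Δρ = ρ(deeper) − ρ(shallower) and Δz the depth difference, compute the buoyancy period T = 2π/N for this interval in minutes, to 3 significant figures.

6.15 min

Δρ = 999.79 − 999.20 = 0.59 kg m⁻³ over Δz = 71 − 51 = 20 m.
N² = (9.81/999.495) × (0.59/20) = 2.8954 × 10⁻⁴ s⁻².
N = √(2.8954 × 10⁻⁴) = 0.017016 rad s⁻¹, so T = 2π/N = 369.25 s = 6.1542 min ≈ 6.15 min.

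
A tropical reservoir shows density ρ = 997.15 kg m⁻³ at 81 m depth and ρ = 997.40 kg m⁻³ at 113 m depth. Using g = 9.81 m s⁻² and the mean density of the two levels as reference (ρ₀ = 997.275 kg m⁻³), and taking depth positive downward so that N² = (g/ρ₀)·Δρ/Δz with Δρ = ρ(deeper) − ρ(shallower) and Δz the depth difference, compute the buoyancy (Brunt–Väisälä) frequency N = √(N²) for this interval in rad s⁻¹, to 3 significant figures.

8.77 × 10⁻³ rad s⁻¹

Δρ = 997.40 − 997.15 = 0.25 kg m⁻³ over Δz = 113 − 81 = 32 m.
N² = (9.81/997.275) × (0.25/32) = 7.6850 × 10⁻⁵ s⁻².
N = √(7.6850 × 10⁻⁵) = 8.7664 × 10⁻³ rad s⁻¹ ≈ 8.77 × 10⁻³ rad s⁻¹.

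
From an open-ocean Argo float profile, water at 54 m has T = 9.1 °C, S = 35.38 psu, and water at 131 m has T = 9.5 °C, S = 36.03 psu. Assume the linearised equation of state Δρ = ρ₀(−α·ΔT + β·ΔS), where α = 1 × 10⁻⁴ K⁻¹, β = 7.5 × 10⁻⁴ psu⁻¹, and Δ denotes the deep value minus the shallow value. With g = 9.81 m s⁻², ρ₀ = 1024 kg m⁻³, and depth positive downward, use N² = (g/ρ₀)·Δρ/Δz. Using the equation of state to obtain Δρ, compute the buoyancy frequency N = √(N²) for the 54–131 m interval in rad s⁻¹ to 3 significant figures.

7.55 × 10⁻³ rad s⁻¹

ΔT = +0.4 K, ΔS = +0.65 psu (deep − shallow).
Δρ/ρ₀ = −αΔT + βΔS = -4.00 × 10⁻⁵ + 4.875 × 10⁻⁴ = 4.475 × 10⁻⁴, so Δρ ≈ 0.4582 kg m⁻³.
N² = (g/ρ₀)·Δρ/Δz = g·(Δρ/ρ₀)/Δz = 9.81 × 4.475 × 10⁻⁴ / 77 = 5.7013 × 10⁻⁵ s⁻².
N = √(5.7013 × 10⁻⁵) = 7.5507 × 10⁻³ rad s⁻¹ ≈ 7.55 × 10⁻³ rad s⁻¹.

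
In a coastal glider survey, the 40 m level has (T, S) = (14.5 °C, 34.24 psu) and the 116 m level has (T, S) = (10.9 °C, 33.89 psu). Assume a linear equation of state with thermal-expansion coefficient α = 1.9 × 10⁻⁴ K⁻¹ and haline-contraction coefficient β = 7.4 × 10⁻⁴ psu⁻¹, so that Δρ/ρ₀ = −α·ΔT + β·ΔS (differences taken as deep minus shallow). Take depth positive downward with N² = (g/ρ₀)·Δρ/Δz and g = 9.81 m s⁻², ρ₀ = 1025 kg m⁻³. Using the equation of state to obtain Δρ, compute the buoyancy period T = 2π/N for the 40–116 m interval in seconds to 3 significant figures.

848 s

ΔT = -3.6 K, ΔS = -0.35 psu (deep − shallow).
Δρ/ρ₀ = −αΔT + βΔS = 6.84 × 10⁻⁴ − 2.59 × 10⁻⁴ = 4.25 × 10⁻⁴, so Δρ ≈ 0.4356 kg m⁻³.
N² = (g/ρ₀)·Δρ/Δz = g·(Δρ/ρ₀)/Δz = 9.81 × 4.25 × 10⁻⁴ / 76 = 5.4859 × 10⁻⁵ s⁻².
N = √(5.4859 × 10⁻⁵) = 7.4067 × 10⁻³ rad s⁻¹ → T = 2π/N = 848.31 s ≈ 848 s.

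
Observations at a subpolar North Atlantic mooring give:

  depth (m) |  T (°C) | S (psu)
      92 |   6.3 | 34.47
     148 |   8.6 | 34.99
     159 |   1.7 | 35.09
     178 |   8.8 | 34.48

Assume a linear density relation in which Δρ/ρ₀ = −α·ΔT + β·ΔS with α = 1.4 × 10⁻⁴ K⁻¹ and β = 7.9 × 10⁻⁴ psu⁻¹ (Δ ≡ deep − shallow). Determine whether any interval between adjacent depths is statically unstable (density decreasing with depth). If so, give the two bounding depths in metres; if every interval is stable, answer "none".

159–178 m

Evaluate Δρ/ρ₀ = −αΔT + βΔS across each adjacent pair:
  92–148 m: −αΔT+βΔS = −(1.4 × 10⁻⁴)(+2.3)+(7.9 × 10⁻⁴)(+0.52) = 8.9 × 10⁻⁵ → stable
  148–159 m: −αΔT+βΔS = −(1.4 × 10⁻⁴)(-6.9)+(7.9 × 10⁻⁴)(+0.10) = 1.0 × 10⁻³ → stable
  159–178 m: −αΔT+βΔS = −(1.4 × 10⁻⁴)(+7.1)+(7.9 × 10⁻⁴)(-0.61) = -1.5 × 10⁻³ → UNSTABLE
The 159–178 m interval has Δρ < 0: lighter water underlies denser water.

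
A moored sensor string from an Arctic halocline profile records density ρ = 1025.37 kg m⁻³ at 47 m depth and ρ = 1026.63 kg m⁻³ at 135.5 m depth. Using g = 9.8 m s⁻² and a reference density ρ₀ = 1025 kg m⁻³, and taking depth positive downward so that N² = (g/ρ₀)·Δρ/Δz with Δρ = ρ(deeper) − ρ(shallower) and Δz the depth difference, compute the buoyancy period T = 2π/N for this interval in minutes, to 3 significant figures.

8.98 min

Δρ = 1026.63 − 1025.37 = 1.26 kg m⁻³ over Δz = 135.5 − 47 = 88.5 m.
N² = (9.8/1025) × (1.26/88.5) = 1.3612 × 10⁻⁴ s⁻².
N = √(1.3612 × 10⁻⁴) = 0.011667 rad s⁻¹, so T = 2π/N = 538.54 s = 8.9757 min ≈ 8.98 min.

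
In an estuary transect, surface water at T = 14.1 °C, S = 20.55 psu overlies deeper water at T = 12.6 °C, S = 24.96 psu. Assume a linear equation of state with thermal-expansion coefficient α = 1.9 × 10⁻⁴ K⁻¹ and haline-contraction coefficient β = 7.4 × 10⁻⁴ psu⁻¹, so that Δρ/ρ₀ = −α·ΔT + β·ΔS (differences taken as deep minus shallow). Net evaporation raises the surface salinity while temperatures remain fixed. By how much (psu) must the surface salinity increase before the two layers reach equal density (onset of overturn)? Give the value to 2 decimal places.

Neutral buoyancy requires −α(T_deep − T_surf) + β(S_deep − S_surf′) = 0.
S_surf′ = S_deep − (α/β)·ΔT = 24.96 − (1.9 × 10⁻⁴/7.4 × 10⁻⁴)·(-1.5) = 25.3451 psu.
Increase required: 25.3451 − 20.55 = 4.7951 psu.

4.80 psu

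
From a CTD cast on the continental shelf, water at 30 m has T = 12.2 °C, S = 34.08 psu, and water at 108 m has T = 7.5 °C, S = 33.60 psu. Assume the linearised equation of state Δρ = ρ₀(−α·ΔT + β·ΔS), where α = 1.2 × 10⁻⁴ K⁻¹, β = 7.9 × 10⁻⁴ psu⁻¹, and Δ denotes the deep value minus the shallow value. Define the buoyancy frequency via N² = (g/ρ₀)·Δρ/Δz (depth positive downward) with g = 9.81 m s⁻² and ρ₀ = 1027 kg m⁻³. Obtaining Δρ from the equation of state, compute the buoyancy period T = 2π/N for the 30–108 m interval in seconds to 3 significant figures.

1.30 × 10³ s

ΔT = -4.7 K, ΔS = -0.48 psu (deep − shallow).
Δρ/ρ₀ = −αΔT + βΔS = 5.64 × 10⁻⁴ − 3.792 × 10⁻⁴ = 1.848 × 10⁻⁴, so Δρ ≈ 0.1898 kg m⁻³.
N² = (g/ρ₀)·Δρ/Δz = g·(Δρ/ρ₀)/Δz = 9.81 × 1.848 × 10⁻⁴ / 78 = 2.3242 × 10⁻⁵ s⁻².
N = √(2.3242 × 10⁻⁵) = 4.8210 × 10⁻³ rad s⁻¹ → T = 2π/N = 1.3033 × 10³ s ≈ 1.30 × 10³ s.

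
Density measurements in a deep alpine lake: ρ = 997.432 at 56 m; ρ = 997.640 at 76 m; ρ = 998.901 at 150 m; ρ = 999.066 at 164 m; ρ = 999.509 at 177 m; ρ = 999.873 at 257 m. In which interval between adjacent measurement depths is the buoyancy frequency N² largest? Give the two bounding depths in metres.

Compute the density gradient over each adjacent pair:
  56–76 m: Δρ/Δz = 0.208/20 = 0.010 kg m⁻⁴
  76–150 m: Δρ/Δz = 1.261/74 = 0.017 kg m⁻⁴
  150–164 m: Δρ/Δz = 0.165/14 = 0.012 kg m⁻⁴
  164–177 m: Δρ/Δz = 0.443/13 = 0.034 kg m⁻⁴
  177–257 m: Δρ/Δz = 0.364/80 = 4.6 × 10⁻³ kg m⁻⁴
The largest gradient is in the 164–177 m interval — the pycnocline.

164–177 m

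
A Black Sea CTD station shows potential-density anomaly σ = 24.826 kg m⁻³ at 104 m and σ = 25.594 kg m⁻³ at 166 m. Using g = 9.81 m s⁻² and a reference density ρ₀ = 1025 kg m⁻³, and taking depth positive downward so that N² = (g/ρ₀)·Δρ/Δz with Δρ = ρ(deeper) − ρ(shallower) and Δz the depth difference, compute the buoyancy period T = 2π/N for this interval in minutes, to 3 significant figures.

Δρ = 1025.594 − 1024.826 = 0.768 kg m⁻³ over Δz = 166 − 104 = 62 m.
N² = (9.81/1025) × (0.768/62) = 1.1855 × 10⁻⁴ s⁻².
N = √(1.1855 × 10⁻⁴) = 0.010888 rad s⁻¹, so T = 2π/N = 577.07 s = 9.6178 min ≈ 9.62 min.

9.62 min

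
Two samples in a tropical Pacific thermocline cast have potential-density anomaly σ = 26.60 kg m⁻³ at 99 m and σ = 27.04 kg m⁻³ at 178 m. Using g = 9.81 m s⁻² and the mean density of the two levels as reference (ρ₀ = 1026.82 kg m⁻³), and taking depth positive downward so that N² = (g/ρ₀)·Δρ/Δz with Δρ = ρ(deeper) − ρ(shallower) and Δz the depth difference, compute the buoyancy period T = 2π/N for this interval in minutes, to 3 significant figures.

Δρ = 1027.04 − 1026.60 = 0.44 kg m⁻³ over Δz = 178 − 99 = 79 m.
N² = (9.81/1026.82) × (0.44/79) = 5.3211 × 10⁻⁵ s⁻².
N = √(5.3211 × 10⁻⁵) = 7.2946 × 10⁻³ rad s⁻¹, so T = 2π/N = 861.35 s = 14.356 min ≈ 14.4 min.

14.4 min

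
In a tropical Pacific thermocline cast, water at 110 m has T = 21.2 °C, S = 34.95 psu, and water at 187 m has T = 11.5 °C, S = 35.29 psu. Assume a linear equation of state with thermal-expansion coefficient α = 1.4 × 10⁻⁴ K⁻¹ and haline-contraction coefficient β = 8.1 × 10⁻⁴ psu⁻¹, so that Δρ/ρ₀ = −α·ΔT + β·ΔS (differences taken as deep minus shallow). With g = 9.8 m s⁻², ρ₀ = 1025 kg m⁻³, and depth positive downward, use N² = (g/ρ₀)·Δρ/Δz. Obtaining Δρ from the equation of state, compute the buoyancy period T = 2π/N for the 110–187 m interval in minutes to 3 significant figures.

ΔT = -9.7 K, ΔS = +0.34 psu (deep − shallow).
Δρ/ρ₀ = −αΔT + βΔS = 1.358 × 10⁻³ + 2.754 × 10⁻⁴ = 1.6334 × 10⁻³, so Δρ ≈ 1.674 kg m⁻³.
N² = (g/ρ₀)·Δρ/Δz = g·(Δρ/ρ₀)/Δz = 9.8 × 1.6334 × 10⁻³ / 77 = 2.0789 × 10⁻⁴ s⁻².
N = √(2.0789 × 10⁻⁴) = 0.014418 rad s⁻¹ → T = 2π/N = 435.79 s = 7.2632 min ≈ 7.26 min.

7.26 min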